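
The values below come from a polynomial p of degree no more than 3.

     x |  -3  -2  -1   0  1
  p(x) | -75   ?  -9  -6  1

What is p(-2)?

-26

The 4 known points determine the degree-3 polynomial uniquely.
Write p(x) = ax^3 + bx^2 + cx + d. Substituting each data point gives a linear system:
  -27a + 9b - 3c + d = -75
  -a + b - c + d = -9
  d = -6
  a + b + c + d = 1
Solving the system yields a = 3, b = 2, c = 2, d = -6.
So p(x) = 3x^3 + 2x^2 + 2x - 6.
Then p(-2) = -26.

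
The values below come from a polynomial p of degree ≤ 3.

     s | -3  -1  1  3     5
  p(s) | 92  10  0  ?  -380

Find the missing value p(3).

-82

The 4 known points determine the degree-3 polynomial uniquely.
Write p(s) = as^3 + bs^2 + cs + d. Substituting each data point gives a linear system:
  -27a + 9b - 3c + d = 92
  -a + b - c + d = 10
  a + b + c + d = 0
  125a + 25b + 5c + d = -380
Solving the system yields a = -3, b = 0, c = -2, d = 5.
So p(s) = -3s³ - 2s + 5.
Then p(3) = -82.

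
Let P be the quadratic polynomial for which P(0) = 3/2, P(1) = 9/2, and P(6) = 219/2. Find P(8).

Write P(u) = au^2 + bu + c. Substituting each data point gives a linear system:
  c = 3/2
  a + b + c = 9/2
  36a + 6b + c = 219/2
Solving the system yields a = 3, b = 0, c = 3/2.
So P(u) = 3u^2 + 3/2.
Then P(8) = 387/2.

387/2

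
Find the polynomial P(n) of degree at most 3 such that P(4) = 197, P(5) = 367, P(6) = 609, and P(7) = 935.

P(n) = 2n^3 + 6n^2 - 6n - 3

Write P(n) = an^3 + bn^2 + cn + d. Substituting each data point gives a linear system:
  64a + 16b + 4c + d = 197
  125a + 25b + 5c + d = 367
  216a + 36b + 6c + d = 609
  343a + 49b + 7c + d = 935
Solving the system yields a = 2, b = 6, c = -6, d = -3.
So P(n) = 2n^3 + 6n^2 - 6n - 3.
Check: P(4) = 197. ✓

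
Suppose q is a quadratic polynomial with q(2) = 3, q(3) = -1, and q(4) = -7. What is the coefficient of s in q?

Write q(s) = as^2 + bs + c. Substituting each data point gives a linear system:
  4a + 2b + c = 3
  9a + 3b + c = -1
  16a + 4b + c = -7
Solving the system yields a = -1, b = 1, c = 5.
So q(s) = -s^2 + s + 5.
The coefficient of s is 1.

1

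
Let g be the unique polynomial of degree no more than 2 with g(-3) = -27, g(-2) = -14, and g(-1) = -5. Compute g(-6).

-90

Write g(s) = as^2 + bs + c. Substituting each data point gives a linear system:
  9a - 3b + c = -27
  4a - 2b + c = -14
  a - b + c = -5
Solving the system yields a = -2, b = 3, c = 0.
So g(s) = -2s^2 + 3s.
Then g(-6) = -90.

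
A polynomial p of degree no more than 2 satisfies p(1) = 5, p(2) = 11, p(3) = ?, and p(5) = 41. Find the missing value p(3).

19

The 3 known points determine the degree-2 polynomial uniquely.
Write p(s) = as^2 + bs + c. Substituting each data point gives a linear system:
  a + b + c = 5
  4a + 2b + c = 11
  25a + 5b + c = 41
Solving the system yields a = 1, b = 3, c = 1.
So p(s) = s^2 + 3s + 1.
Then p(3) = 19.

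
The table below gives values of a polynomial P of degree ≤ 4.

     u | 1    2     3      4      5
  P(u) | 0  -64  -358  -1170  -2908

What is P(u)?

P(u) = -5u^4 + 2u^3 - 2u^2 + 3u + 2

Write P(u) = au^4 + bu^3 + cu^2 + du + e. Substituting each data point gives a linear system:
  a + b + c + d + e = 0
  16a + 8b + 4c + 2d + e = -64
  81a + 27b + 9c + 3d + e = -358
  256a + 64b + 16c + 4d + e = -1170
  625a + 125b + 25c + 5d + e = -2908
Solving the system yields a = -5, b = 2, c = -2, d = 3, e = 2.
So P(u) = -5u^4 + 2u^3 - 2u^2 + 3u + 2.
Check: P(5) = -2908. ✓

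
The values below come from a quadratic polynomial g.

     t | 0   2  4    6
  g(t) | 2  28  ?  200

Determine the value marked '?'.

94

The 3 known points determine the degree-2 polynomial uniquely.
Write g(t) = at^2 + bt + c. Substituting each data point gives a linear system:
  c = 2
  4a + 2b + c = 28
  36a + 6b + c = 200
Solving the system yields a = 5, b = 3, c = 2.
So g(t) = 5t^2 + 3t + 2.
Then g(4) = 94.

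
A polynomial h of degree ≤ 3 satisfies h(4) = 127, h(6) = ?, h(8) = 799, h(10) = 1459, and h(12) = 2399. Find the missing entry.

The 4 known points determine the degree-3 polynomial uniquely.
Write h(s) = as^3 + bs^2 + cs + d. Substituting each data point gives a linear system:
  64a + 16b + 4c + d = 127
  512a + 64b + 8c + d = 799
  1000a + 100b + 10c + d = 1459
  1728a + 144b + 12c + d = 2399
Solving the system yields a = 1, b = 5, c = -4, d = -1.
So h(s) = s^3 + 5s^2 - 4s - 1.
Then h(6) = 371.

371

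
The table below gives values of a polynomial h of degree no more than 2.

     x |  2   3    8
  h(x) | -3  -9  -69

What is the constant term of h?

Write h(x) = ax^2 + bx + c. Substituting each data point gives a linear system:
  4a + 2b + c = -3
  9a + 3b + c = -9
  64a + 8b + c = -69
Solving the system yields a = -1, b = -1, c = 3.
So h(x) = -x^2 - x + 3.
The constant term is 3.

3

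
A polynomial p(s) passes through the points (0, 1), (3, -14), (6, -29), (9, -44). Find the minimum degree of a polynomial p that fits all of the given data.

Forward differences of the values at s = 0, 3, 6, 9:
  p  : 1  -14  -29  -44
  Δ  : -15  -15  -15
  Δ^2: 0  0
  Δ^3: 0
The first differences are constant (-15) and nonzero, while all higher differences vanish, so the minimal degree is 1.

1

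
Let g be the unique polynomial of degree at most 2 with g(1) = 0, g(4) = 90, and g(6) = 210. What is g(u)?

g(u) = 6u^2 - 6

Write g(u) = au^2 + bu + c. Substituting each data point gives a linear system:
  a + b + c = 0
  16a + 4b + c = 90
  36a + 6b + c = 210
Solving the system yields a = 6, b = 0, c = -6.
So g(u) = 6u^2 - 6.
Check: g(4) = 90. ✓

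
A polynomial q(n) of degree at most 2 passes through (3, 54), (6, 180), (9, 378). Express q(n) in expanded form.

Write q(n) = an^2 + bn + c. Substituting each data point gives a linear system:
  9a + 3b + c = 54
  36a + 6b + c = 180
  81a + 9b + c = 378
Solving the system yields a = 4, b = 6, c = 0.
So q(n) = 4n² + 6n.
Check: q(9) = 378. ✓

q(n) = 4n^2 + 6n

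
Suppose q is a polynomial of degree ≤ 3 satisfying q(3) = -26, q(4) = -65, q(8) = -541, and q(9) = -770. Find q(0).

Using the Lagrange interpolation formula with nodes 3, 4, 8, 9:
  L_0(n) = (n - 4)(n - 8)(n - 9) / -30
  L_1(n) = (n - 3)(n - 8)(n - 9) / 20
  L_2(n) = (n - 3)(n - 4)(n - 9) / -20
  L_3(n) = (n - 3)(n - 4)(n - 8) / 30
Then q(n) = -26·L_0(n) - 65·L_1(n) - 541·L_2(n) - 770·L_3(n).
Expanding and collecting terms gives q(n) = -n^3 - n^2 + 5n - 5.
Evaluating at n = 0: q(0) = -5.

-5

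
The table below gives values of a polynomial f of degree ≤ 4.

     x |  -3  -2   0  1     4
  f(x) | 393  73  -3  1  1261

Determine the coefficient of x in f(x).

0

Write f(x) = ax^4 + bx^3 + cx^2 + dx + e. Substituting each data point gives a linear system:
  81a - 27b + 9c - 3d + e = 393
  16a - 8b + 4c - 2d + e = 73
  e = -3
  a + b + c + d + e = 1
  256a + 64b + 16c + 4d + e = 1261
Solving the system yields a = 5, b = 0, c = -1, d = 0, e = -3.
So f(x) = 5x⁴ - x² - 3.
The coefficient of x is 0.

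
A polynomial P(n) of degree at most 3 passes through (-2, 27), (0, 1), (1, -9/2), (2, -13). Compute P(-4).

113

Write P(n) = an^3 + bn^2 + cn + d. Substituting each data point gives a linear system:
  -8a + 4b - 2c + d = 27
  d = 1
  a + b + c + d = -9/2
  8a + 4b + 2c + d = -13
Solving the system yields a = -1, b = 3/2, c = -6, d = 1.
So P(n) = -n^3 + (3/2)n^2 - 6n + 1.
Then P(-4) = 113.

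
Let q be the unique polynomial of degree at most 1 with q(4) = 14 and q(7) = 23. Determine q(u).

q(u) = 3u + 2

Write q(u) = au + b. Substituting each data point gives a linear system:
  4a + b = 14
  7a + b = 23
Solving the system yields a = 3, b = 2.
So q(u) = 3u + 2.
Check: q(7) = 23. ✓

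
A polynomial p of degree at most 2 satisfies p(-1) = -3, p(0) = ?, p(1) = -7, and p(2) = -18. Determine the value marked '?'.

On equispaced nodes a degree-2 polynomial has vanishing third forward difference, so
  - p(-1) + 3·p(0) - 3·p(1) + p(2) = 0.
Substituting the known values and solving for p(0):
  3·p(0) = -6
  p(0) = -2.

-2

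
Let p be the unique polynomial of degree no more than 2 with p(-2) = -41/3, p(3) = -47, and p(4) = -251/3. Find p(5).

-391/3

Using the Lagrange interpolation formula with nodes -2, 3, 4:
  L_0(x) = (x - 3)(x - 4) / 30
  L_1(x) = (x + 2)(x - 4) / -5
  L_2(x) = (x + 2)(x - 3) / 6
Then p(x) = -41/3·L_0(x) - 47·L_1(x) - 251/3·L_2(x).
Expanding and collecting terms gives p(x) = -5x² - (5/3)x + 3.
Evaluating at x = 5: p(5) = -391/3.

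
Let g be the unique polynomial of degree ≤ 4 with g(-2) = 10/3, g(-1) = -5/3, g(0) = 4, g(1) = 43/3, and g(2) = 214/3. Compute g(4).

Using the Lagrange interpolation formula with nodes -2, -1, 0, 1, 2:
  L_0(u) = (u + 1)u(u - 1)(u - 2) / 24
  L_1(u) = (u + 2)u(u - 1)(u - 2) / -6
  L_2(u) = (u + 2)(u + 1)(u - 1)(u - 2) / 4
  L_3(u) = (u + 2)(u + 1)u(u - 2) / -6
  L_4(u) = (u + 2)(u + 1)u(u - 1) / 24
Then g(u) = 10/3·L_0(u) - 5/3·L_1(u) + 4·L_2(u) + 43/3·L_3(u) + 214/3·L_4(u).
Expanding and collecting terms gives g(u) = 2u^4 + 3u^3 + (1/3)u^2 + 5u + 4.
Evaluating at u = 4: g(4) = 2200/3.

2200/3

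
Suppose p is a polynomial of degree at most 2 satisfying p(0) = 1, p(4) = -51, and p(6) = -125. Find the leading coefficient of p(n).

-4

Write p(n) = an^2 + bn + c. Substituting each data point gives a linear system:
  c = 1
  16a + 4b + c = -51
  36a + 6b + c = -125
Solving the system yields a = -4, b = 3, c = 1.
So p(n) = -4n^2 + 3n + 1.
The leading coefficient is -4.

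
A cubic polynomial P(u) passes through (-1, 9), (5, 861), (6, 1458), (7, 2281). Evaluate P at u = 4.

Write P(u) = au^3 + bu^2 + cu + d. Substituting each data point gives a linear system:
  -a + b - c + d = 9
  125a + 25b + 5c + d = 861
  216a + 36b + 6c + d = 1458
  343a + 49b + 7c + d = 2281
Solving the system yields a = 6, b = 5, c = -4, d = 6.
So P(u) = 6u^3 + 5u^2 - 4u + 6.
Then P(4) = 454.

454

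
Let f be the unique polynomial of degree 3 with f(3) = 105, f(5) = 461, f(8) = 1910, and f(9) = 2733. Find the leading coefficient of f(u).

Write f(u) = au^3 + bu^2 + cu + d. Substituting each data point gives a linear system:
  27a + 9b + 3c + d = 105
  125a + 25b + 5c + d = 461
  512a + 64b + 8c + d = 1910
  729a + 81b + 9c + d = 2733
Solving the system yields a = 4, b = -3, c = 6, d = 6.
So f(u) = 4u^3 - 3u^2 + 6u + 6.
The leading coefficient is 4.

4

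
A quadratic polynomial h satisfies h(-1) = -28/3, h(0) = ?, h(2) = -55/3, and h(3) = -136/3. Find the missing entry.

The 3 known points determine the degree-2 polynomial uniquely.
Write h(t) = at^2 + bt + c. Substituting each data point gives a linear system:
  a - b + c = -28/3
  4a + 2b + c = -55/3
  9a + 3b + c = -136/3
Solving the system yields a = -6, b = 3, c = -1/3.
So h(t) = -6t² + 3t - 1/3.
Then h(0) = -1/3.

-1/3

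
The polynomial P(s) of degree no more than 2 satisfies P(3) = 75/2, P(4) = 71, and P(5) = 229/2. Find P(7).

Using the Lagrange interpolation formula with nodes 3, 4, 5:
  L_0(s) = (s - 4)(s - 5) / 2
  L_1(s) = (s - 3)(s - 5) / -1
  L_2(s) = (s - 3)(s - 4) / 2
Then P(s) = 75/2·L_0(s) + 71·L_1(s) + 229/2·L_2(s).
Expanding and collecting terms gives P(s) = 5s² - (3/2)s - 3.
Evaluating at s = 7: P(7) = 463/2.

463/2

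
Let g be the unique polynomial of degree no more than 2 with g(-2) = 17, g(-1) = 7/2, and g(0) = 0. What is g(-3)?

81/2

Forward differences of the values at u = -2, -1, 0:
  g  : 17  7/2  0
  Δ  : -27/2  -7/2
  Δ^2: 10
The second differences are constant, confirming degree 2.
Interpolating (Newton forward form) and evaluating at u = -3 gives g(-3) = 81/2.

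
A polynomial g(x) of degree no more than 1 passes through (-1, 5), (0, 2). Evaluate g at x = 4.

Using the Lagrange interpolation formula with nodes -1, 0:
  L_0(x) = x / -1
  L_1(x) = (x + 1) / 1
Then g(x) = 5·L_0(x) + 2·L_1(x).
Expanding and collecting terms gives g(x) = -3x + 2.
Evaluating at x = 4: g(4) = -10.

-10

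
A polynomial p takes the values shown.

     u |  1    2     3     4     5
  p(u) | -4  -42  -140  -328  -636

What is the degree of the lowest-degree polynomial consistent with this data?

3

Forward differences of the values at u = 1, 2, 3, 4, 5:
  p  : -4  -42  -140  -328  -636
  Δ  : -38  -98  -188  -308
  Δ^2: -60  -90  -120
  Δ^3: -30  -30
  Δ^4: 0
The third differences are constant (-30) and nonzero, while all higher differences vanish, so the minimal degree is 3.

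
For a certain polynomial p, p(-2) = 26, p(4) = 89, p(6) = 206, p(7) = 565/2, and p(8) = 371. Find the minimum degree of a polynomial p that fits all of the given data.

2

Divided differences on the nodes -2, 4, 6, 7, 8:
  order 0: 26  89  206  565/2  371
  order 1: 21/2  117/2  153/2  177/2
  order 2: 6  6  6
  order 3: 0  0
  order 4: 0
The order-2 divided differences are all 6 (nonzero) and every higher order vanishes, so the data lies on a polynomial of degree exactly 2.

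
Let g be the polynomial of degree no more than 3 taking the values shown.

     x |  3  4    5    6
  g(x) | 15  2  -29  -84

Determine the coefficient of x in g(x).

Write g(x) = ax^3 + bx^2 + cx + d. Substituting each data point gives a linear system:
  27a + 9b + 3c + d = 15
  64a + 16b + 4c + d = 2
  125a + 25b + 5c + d = -29
  216a + 36b + 6c + d = -84
Solving the system yields a = -1, b = 3, c = 3, d = 6.
So g(x) = -x^3 + 3x^2 + 3x + 6.
The coefficient of x is 3.

3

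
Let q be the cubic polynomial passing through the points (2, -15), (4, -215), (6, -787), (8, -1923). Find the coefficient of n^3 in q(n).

-4

Write q(n) = an^3 + bn^2 + cn + d. Substituting each data point gives a linear system:
  8a + 4b + 2c + d = -15
  64a + 16b + 4c + d = -215
  216a + 36b + 6c + d = -787
  512a + 64b + 8c + d = -1923
Solving the system yields a = -4, b = 3/2, c = 3, d = 5.
So q(n) = -4n^3 + (3/2)n^2 + 3n + 5.
The leading coefficient is -4.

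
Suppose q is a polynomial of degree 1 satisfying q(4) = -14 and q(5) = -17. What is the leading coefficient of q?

-3

Write q(n) = an + b. Substituting each data point gives a linear system:
  4a + b = -14
  5a + b = -17
Solving the system yields a = -3, b = -2.
So q(n) = -3n - 2.
The leading coefficient is -3.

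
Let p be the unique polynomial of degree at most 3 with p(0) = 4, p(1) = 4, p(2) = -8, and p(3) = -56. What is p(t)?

Write p(t) = at^3 + bt^2 + ct + d. Substituting each data point gives a linear system:
  d = 4
  a + b + c + d = 4
  8a + 4b + 2c + d = -8
  27a + 9b + 3c + d = -56
Solving the system yields a = -4, b = 6, c = -2, d = 4.
So p(t) = -4t³ + 6t² - 2t + 4.
Check: p(1) = 4. ✓

p(t) = -4t^3 + 6t^2 - 2t + 4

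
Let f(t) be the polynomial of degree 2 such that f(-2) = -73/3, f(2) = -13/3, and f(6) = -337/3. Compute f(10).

Write f(t) = at^2 + bt + c. Substituting each data point gives a linear system:
  4a - 2b + c = -73/3
  4a + 2b + c = -13/3
  36a + 6b + c = -337/3
Solving the system yields a = -4, b = 5, c = 5/3.
So f(t) = -4t^2 + 5t + 5/3.
Then f(10) = -1045/3.

-1045/3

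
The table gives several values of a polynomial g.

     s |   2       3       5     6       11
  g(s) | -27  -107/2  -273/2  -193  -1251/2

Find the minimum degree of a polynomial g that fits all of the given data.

Divided differences on the nodes 2, 3, 5, 6, 11:
  order 0: -27  -107/2  -273/2  -193  -1251/2
  order 1: -53/2  -83/2  -113/2  -173/2
  order 2: -5  -5  -5
  order 3: 0  0
  order 4: 0
The order-2 divided differences are all -5 (nonzero) and every higher order vanishes, so the data lies on a polynomial of degree exactly 2.

2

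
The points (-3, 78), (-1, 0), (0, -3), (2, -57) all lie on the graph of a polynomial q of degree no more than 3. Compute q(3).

Write q(t) = at^3 + bt^2 + ct + d. Substituting each data point gives a linear system:
  -27a + 9b - 3c + d = 78
  -a + b - c + d = 0
  d = -3
  8a + 4b + 2c + d = -57
Solving the system yields a = -4, b = -4, c = -3, d = -3.
So q(t) = -4t^3 - 4t^2 - 3t - 3.
Then q(3) = -156.

-156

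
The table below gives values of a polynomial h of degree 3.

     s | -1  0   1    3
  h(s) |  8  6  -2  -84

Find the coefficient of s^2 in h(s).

-3

Write h(s) = as^3 + bs^2 + cs + d. Substituting each data point gives a linear system:
  -a + b - c + d = 8
  d = 6
  a + b + c + d = -2
  27a + 9b + 3c + d = -84
Solving the system yields a = -2, b = -3, c = -3, d = 6.
So h(s) = -2s^3 - 3s^2 - 3s + 6.
The coefficient of s^2 is -3.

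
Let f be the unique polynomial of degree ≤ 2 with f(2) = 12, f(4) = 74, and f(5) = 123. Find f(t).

Write f(t) = at^2 + bt + c. Substituting each data point gives a linear system:
  4a + 2b + c = 12
  16a + 4b + c = 74
  25a + 5b + c = 123
Solving the system yields a = 6, b = -5, c = -2.
So f(t) = 6t^2 - 5t - 2.
Check: f(2) = 12. ✓

f(t) = 6t^2 - 5t - 2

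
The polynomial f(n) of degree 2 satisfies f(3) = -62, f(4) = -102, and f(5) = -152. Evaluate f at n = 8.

-362

Using the Lagrange interpolation formula with nodes 3, 4, 5:
  L_0(n) = (n - 4)(n - 5) / 2
  L_1(n) = (n - 3)(n - 5) / -1
  L_2(n) = (n - 3)(n - 4) / 2
Then f(n) = -62·L_0(n) - 102·L_1(n) - 152·L_2(n).
Expanding and collecting terms gives f(n) = -5n^2 - 5n - 2.
Evaluating at n = 8: f(8) = -362.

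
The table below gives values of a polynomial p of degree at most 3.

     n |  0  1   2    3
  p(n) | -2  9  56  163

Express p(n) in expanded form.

p(n) = 4n^3 + 6n^2 + n - 2

Write p(n) = an^3 + bn^2 + cn + d. Substituting each data point gives a linear system:
  d = -2
  a + b + c + d = 9
  8a + 4b + 2c + d = 56
  27a + 9b + 3c + d = 163
Solving the system yields a = 4, b = 6, c = 1, d = -2.
So p(n) = 4n^3 + 6n^2 + n - 2.
Check: p(3) = 163. ✓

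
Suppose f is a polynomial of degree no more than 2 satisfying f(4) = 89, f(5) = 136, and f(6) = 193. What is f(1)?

8

Write f(s) = as^2 + bs + c. Substituting each data point gives a linear system:
  16a + 4b + c = 89
  25a + 5b + c = 136
  36a + 6b + c = 193
Solving the system yields a = 5, b = 2, c = 1.
So f(s) = 5s² + 2s + 1.
Then f(1) = 8.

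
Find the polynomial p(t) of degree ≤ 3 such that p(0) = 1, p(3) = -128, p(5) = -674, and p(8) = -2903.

Using the Lagrange interpolation formula with nodes 0, 3, 5, 8:
  L_0(t) = (t - 3)(t - 5)(t - 8) / -120
  L_1(t) = t(t - 5)(t - 8) / 30
  L_2(t) = t(t - 3)(t - 8) / -30
  L_3(t) = t(t - 3)(t - 5) / 120
Then p(t) = 1·L_0(t) - 128·L_1(t) - 674·L_2(t) - 2903·L_3(t).
Expanding and collecting terms gives p(t) = -6t^3 + 2t^2 + 5t + 1.
Check: p(5) = -674. ✓

p(t) = -6t^3 + 2t^2 + 5t + 1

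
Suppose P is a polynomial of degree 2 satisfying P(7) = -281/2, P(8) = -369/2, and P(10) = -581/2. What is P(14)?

-1149/2

Using the Lagrange interpolation formula with nodes 7, 8, 10:
  L_0(s) = (s - 8)(s - 10) / 3
  L_1(s) = (s - 7)(s - 10) / -2
  L_2(s) = (s - 7)(s - 8) / 6
Then P(s) = -281/2·L_0(s) - 369/2·L_1(s) - 581/2·L_2(s).
Expanding and collecting terms gives P(s) = -3s² + s - 1/2.
Evaluating at s = 14: P(14) = -1149/2.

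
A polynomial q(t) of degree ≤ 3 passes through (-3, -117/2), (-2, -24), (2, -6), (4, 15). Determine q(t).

Using the Lagrange interpolation formula with nodes -3, -2, 2, 4:
  L_0(t) = (t + 2)(t - 2)(t - 4) / -35
  L_1(t) = (t + 3)(t - 2)(t - 4) / 24
  L_2(t) = (t + 3)(t + 2)(t - 4) / -40
  L_3(t) = (t + 3)(t + 2)(t - 2) / 84
Then q(t) = -117/2·L_0(t) - 24·L_1(t) - 6·L_2(t) + 15·L_3(t).
Expanding and collecting terms gives q(t) = t^3 - 3t^2 + (1/2)t - 3.
Check: q(4) = 15. ✓

q(t) = t^3 - 3t^2 + (1/2)t - 3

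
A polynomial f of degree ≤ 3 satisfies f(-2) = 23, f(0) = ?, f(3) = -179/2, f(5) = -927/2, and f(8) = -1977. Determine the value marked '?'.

The 4 known points determine the degree-3 polynomial uniquely.
Write f(x) = ax^3 + bx^2 + cx + d. Substituting each data point gives a linear system:
  -8a + 4b - 2c + d = 23
  27a + 9b + 3c + d = -179/2
  125a + 25b + 5c + d = -927/2
  512a + 64b + 8c + d = -1977
Solving the system yields a = -4, b = 1/2, c = 5, d = -1.
So f(x) = -4x³ + (1/2)x² + 5x - 1.
Then f(0) = -1.

-1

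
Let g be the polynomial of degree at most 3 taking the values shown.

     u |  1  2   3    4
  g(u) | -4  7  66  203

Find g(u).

Using the Lagrange interpolation formula with nodes 1, 2, 3, 4:
  L_0(u) = (u - 2)(u - 3)(u - 4) / -6
  L_1(u) = (u - 1)(u - 3)(u - 4) / 2
  L_2(u) = (u - 1)(u - 2)(u - 4) / -2
  L_3(u) = (u - 1)(u - 2)(u - 3) / 6
Then g(u) = -4·L_0(u) + 7·L_1(u) + 66·L_2(u) + 203·L_3(u).
Expanding and collecting terms gives g(u) = 5u³ - 6u² - 6u + 3.
Check: g(3) = 66. ✓

g(u) = 5u^3 - 6u^2 - 6u + 3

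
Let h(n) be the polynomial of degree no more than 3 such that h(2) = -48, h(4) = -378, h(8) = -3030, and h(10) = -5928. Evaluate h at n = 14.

-16308

Using the Lagrange interpolation formula with nodes 2, 4, 8, 10:
  L_0(n) = (n - 4)(n - 8)(n - 10) / -96
  L_1(n) = (n - 2)(n - 8)(n - 10) / 48
  L_2(n) = (n - 2)(n - 4)(n - 10) / -48
  L_3(n) = (n - 2)(n - 4)(n - 8) / 96
Then h(n) = -48·L_0(n) - 378·L_1(n) - 3030·L_2(n) - 5928·L_3(n).
Expanding and collecting terms gives h(n) = -6n^3 + n^2 - 3n + 2.
Evaluating at n = 14: h(14) = -16308.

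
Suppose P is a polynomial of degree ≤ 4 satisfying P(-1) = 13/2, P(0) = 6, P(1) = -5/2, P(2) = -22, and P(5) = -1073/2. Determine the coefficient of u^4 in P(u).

-1

Write P(u) = au^4 + bu^3 + cu^2 + du + e. Substituting each data point gives a linear system:
  a - b + c - d + e = 13/2
  e = 6
  a + b + c + d + e = -5/2
  16a + 8b + 4c + 2d + e = -22
  625a + 125b + 25c + 5d + e = -1073/2
Solving the system yields a = -1, b = 3/2, c = -3, d = -6, e = 6.
So P(u) = -u⁴ + (3/2)u³ - 3u² - 6u + 6.
The leading coefficient is -1.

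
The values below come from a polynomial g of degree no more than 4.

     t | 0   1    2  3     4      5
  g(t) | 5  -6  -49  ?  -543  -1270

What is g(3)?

The 5 known points determine the degree-4 polynomial uniquely.
Write g(t) = at^4 + bt^3 + ct^2 + dt + e. Substituting each data point gives a linear system:
  e = 5
  a + b + c + d + e = -6
  16a + 8b + 4c + 2d + e = -49
  256a + 64b + 16c + 4d + e = -543
  625a + 125b + 25c + 5d + e = -1270
Solving the system yields a = -2, b = 1, c = -5, d = -5, e = 5.
So g(t) = -2t^4 + t^3 - 5t^2 - 5t + 5.
Then g(3) = -190.

-190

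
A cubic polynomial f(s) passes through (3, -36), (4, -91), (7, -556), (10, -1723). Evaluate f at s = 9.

-1236

Using the Lagrange interpolation formula with nodes 3, 4, 7, 10:
  L_0(s) = (s - 4)(s - 7)(s - 10) / -28
  L_1(s) = (s - 3)(s - 7)(s - 10) / 18
  L_2(s) = (s - 3)(s - 4)(s - 10) / -36
  L_3(s) = (s - 3)(s - 4)(s - 7) / 126
Then f(s) = -36·L_0(s) - 91·L_1(s) - 556·L_2(s) - 1723·L_3(s).
Expanding and collecting terms gives f(s) = -2s^3 + 3s^2 - 2s - 3.
Evaluating at s = 9: f(9) = -1236.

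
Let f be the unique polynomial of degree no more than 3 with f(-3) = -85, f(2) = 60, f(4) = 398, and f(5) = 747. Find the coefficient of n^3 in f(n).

Write f(n) = an^3 + bn^2 + cn + d. Substituting each data point gives a linear system:
  -27a + 9b - 3c + d = -85
  8a + 4b + 2c + d = 60
  64a + 16b + 4c + d = 398
  125a + 25b + 5c + d = 747
Solving the system yields a = 5, b = 5, c = -1, d = 2.
So f(n) = 5n^3 + 5n^2 - n + 2.
The leading coefficient is 5.

5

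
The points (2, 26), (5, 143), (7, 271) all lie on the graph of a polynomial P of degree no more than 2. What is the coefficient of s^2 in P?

Write P(s) = as^2 + bs + c. Substituting each data point gives a linear system:
  4a + 2b + c = 26
  25a + 5b + c = 143
  49a + 7b + c = 271
Solving the system yields a = 5, b = 4, c = -2.
So P(s) = 5s^2 + 4s - 2.
The leading coefficient is 5.

5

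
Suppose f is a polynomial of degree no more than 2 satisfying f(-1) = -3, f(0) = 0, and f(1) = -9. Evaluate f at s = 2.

-30

Using the Lagrange interpolation formula with nodes -1, 0, 1:
  L_0(s) = s(s - 1) / 2
  L_1(s) = (s + 1)(s - 1) / -1
  L_2(s) = (s + 1)s / 2
Then f(s) = -3·L_0(s) + 0·L_1(s) - 9·L_2(s).
Expanding and collecting terms gives f(s) = -6s² - 3s.
Evaluating at s = 2: f(2) = -30.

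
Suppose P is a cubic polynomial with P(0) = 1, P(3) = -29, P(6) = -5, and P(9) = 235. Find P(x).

P(x) = x^3 - 6x^2 - x + 1

Write P(x) = ax^3 + bx^2 + cx + d. Substituting each data point gives a linear system:
  d = 1
  27a + 9b + 3c + d = -29
  216a + 36b + 6c + d = -5
  729a + 81b + 9c + d = 235
Solving the system yields a = 1, b = -6, c = -1, d = 1.
So P(x) = x^3 - 6x^2 - x + 1.
Check: P(3) = -29. ✓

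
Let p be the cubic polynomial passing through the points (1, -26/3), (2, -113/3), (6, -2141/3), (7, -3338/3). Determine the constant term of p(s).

Write p(s) = as^3 + bs^2 + cs + d. Substituting each data point gives a linear system:
  a + b + c + d = -26/3
  8a + 4b + 2c + d = -113/3
  216a + 36b + 6c + d = -2141/3
  343a + 49b + 7c + d = -3338/3
Solving the system yields a = -3, b = -1, c = -5, d = 1/3.
So p(s) = -3s^3 - s^2 - 5s + 1/3.
The constant term is 1/3.

1/3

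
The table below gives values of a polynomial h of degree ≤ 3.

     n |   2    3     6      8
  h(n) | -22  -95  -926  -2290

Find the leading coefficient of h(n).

-5

Write h(n) = an^3 + bn^2 + cn + d. Substituting each data point gives a linear system:
  8a + 4b + 2c + d = -22
  27a + 9b + 3c + d = -95
  216a + 36b + 6c + d = -926
  512a + 64b + 8c + d = -2290
Solving the system yields a = -5, b = 4, c = 2, d = -2.
So h(n) = -5n^3 + 4n^2 + 2n - 2.
The leading coefficient is -5.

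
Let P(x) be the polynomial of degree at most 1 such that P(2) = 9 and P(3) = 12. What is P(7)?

24

Write P(x) = ax + b. Substituting each data point gives a linear system:
  2a + b = 9
  3a + b = 12
Solving the system yields a = 3, b = 3.
So P(x) = 3x + 3.
Then P(7) = 24.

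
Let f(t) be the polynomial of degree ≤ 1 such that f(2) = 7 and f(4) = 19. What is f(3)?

13

Using the Lagrange interpolation formula with nodes 2, 4:
  L_0(t) = (t - 4) / -2
  L_1(t) = (t - 2) / 2
Then f(t) = 7·L_0(t) + 19·L_1(t).
Expanding and collecting terms gives f(t) = 6t - 5.
Evaluating at t = 3: f(3) = 13.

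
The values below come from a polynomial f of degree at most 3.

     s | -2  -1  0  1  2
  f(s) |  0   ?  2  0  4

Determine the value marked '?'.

4

The 4 known points determine the degree-3 polynomial uniquely.
Write f(s) = as^3 + bs^2 + cs + d. Substituting each data point gives a linear system:
  -8a + 4b - 2c + d = 0
  d = 2
  a + b + c + d = 0
  8a + 4b + 2c + d = 4
Solving the system yields a = 1, b = 0, c = -3, d = 2.
So f(s) = s^3 - 3s + 2.
Then f(-1) = 4.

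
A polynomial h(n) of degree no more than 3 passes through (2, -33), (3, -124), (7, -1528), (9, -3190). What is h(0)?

Using the Lagrange interpolation formula with nodes 2, 3, 7, 9:
  L_0(n) = (n - 3)(n - 7)(n - 9) / -35
  L_1(n) = (n - 2)(n - 7)(n - 9) / 24
  L_2(n) = (n - 2)(n - 3)(n - 9) / -40
  L_3(n) = (n - 2)(n - 3)(n - 7) / 84
Then h(n) = -33·L_0(n) - 124·L_1(n) - 1528·L_2(n) - 3190·L_3(n).
Expanding and collecting terms gives h(n) = -4n^3 - 4n^2 + 5n + 5.
Evaluating at n = 0: h(0) = 5.

5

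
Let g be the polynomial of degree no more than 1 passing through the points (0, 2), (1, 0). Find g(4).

-6

Using the Lagrange interpolation formula with nodes 0, 1:
  L_0(s) = (s - 1) / -1
  L_1(s) = s / 1
Then g(s) = 2·L_0(s) + 0·L_1(s).
Expanding and collecting terms gives g(s) = -2s + 2.
Evaluating at s = 4: g(4) = -6.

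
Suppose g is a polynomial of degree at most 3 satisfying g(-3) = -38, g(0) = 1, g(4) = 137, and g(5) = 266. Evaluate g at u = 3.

Using the Lagrange interpolation formula with nodes -3, 0, 4, 5:
  L_0(u) = u(u - 4)(u - 5) / -168
  L_1(u) = (u + 3)(u - 4)(u - 5) / 60
  L_2(u) = (u + 3)u(u - 5) / -28
  L_3(u) = (u + 3)u(u - 4) / 40
Then g(u) = -38·L_0(u) + 1·L_1(u) + 137·L_2(u) + 266·L_3(u).
Expanding and collecting terms gives g(u) = 2u³ + u² - 2u + 1.
Evaluating at u = 3: g(3) = 58.

58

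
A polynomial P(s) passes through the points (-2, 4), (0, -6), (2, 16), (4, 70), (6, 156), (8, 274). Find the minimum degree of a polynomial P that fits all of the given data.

2

Forward differences of the values at s = -2, 0, 2, 4, 6, 8:
  P  : 4  -6  16  70  156  274
  Δ  : -10  22  54  86  118
  Δ^2: 32  32  32  32
  Δ^3: 0  0  0
  Δ^4: 0  0
  Δ^5: 0
The second differences are constant (32) and nonzero, while all higher differences vanish, so the minimal degree is 2.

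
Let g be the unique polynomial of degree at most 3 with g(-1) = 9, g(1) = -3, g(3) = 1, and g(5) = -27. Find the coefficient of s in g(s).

-5

Write g(s) = as^3 + bs^2 + cs + d. Substituting each data point gives a linear system:
  -a + b - c + d = 9
  a + b + c + d = -3
  27a + 9b + 3c + d = 1
  125a + 25b + 5c + d = -27
Solving the system yields a = -1, b = 5, c = -5, d = -2.
So g(s) = -s^3 + 5s^2 - 5s - 2.
The coefficient of s is -5.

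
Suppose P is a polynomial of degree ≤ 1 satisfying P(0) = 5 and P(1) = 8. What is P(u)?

Write P(u) = au + b. Substituting each data point gives a linear system:
  b = 5
  a + b = 8
Solving the system yields a = 3, b = 5.
So P(u) = 3u + 5.
Check: P(0) = 5. ✓

P(u) = 3u + 5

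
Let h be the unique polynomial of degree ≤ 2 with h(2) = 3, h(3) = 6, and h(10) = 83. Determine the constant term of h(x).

Write h(x) = ax^2 + bx + c. Substituting each data point gives a linear system:
  4a + 2b + c = 3
  9a + 3b + c = 6
  100a + 10b + c = 83
Solving the system yields a = 1, b = -2, c = 3.
So h(x) = x² - 2x + 3.
The constant term is 3.

3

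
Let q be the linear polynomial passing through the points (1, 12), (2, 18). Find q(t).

q(t) = 6t + 6

Write q(t) = at + b. Substituting each data point gives a linear system:
  a + b = 12
  2a + b = 18
Solving the system yields a = 6, b = 6.
So q(t) = 6t + 6.
Check: q(2) = 18. ✓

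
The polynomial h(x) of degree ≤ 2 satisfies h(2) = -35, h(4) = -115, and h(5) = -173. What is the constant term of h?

Write h(x) = ax^2 + bx + c. Substituting each data point gives a linear system:
  4a + 2b + c = -35
  16a + 4b + c = -115
  25a + 5b + c = -173
Solving the system yields a = -6, b = -4, c = -3.
So h(x) = -6x² - 4x - 3.
The constant term is -3.

-3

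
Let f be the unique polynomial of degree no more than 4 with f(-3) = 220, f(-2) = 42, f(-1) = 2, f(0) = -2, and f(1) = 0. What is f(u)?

Write f(u) = au^4 + bu^3 + cu^2 + du + e. Substituting each data point gives a linear system:
  81a - 27b + 9c - 3d + e = 220
  16a - 8b + 4c - 2d + e = 42
  a - b + c - d + e = 2
  e = -2
  a + b + c + d + e = 0
Solving the system yields a = 3, b = 1, c = 0, d = -2, e = -2.
So f(u) = 3u^4 + u^3 - 2u - 2.
Check: f(-1) = 2. ✓

f(u) = 3u^4 + u^3 - 2u - 2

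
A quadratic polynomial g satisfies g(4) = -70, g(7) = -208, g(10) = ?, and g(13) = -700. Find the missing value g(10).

On equispaced nodes a degree-2 polynomial has vanishing third forward difference, so
  - g(4) + 3·g(7) - 3·g(10) + g(13) = 0.
Substituting the known values and solving for g(10):
  -3·g(10) = 1254
  g(10) = -418.

-418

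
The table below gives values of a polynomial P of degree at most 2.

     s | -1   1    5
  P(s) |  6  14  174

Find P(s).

Using the Lagrange interpolation formula with nodes -1, 1, 5:
  L_0(s) = (s - 1)(s - 5) / 12
  L_1(s) = (s + 1)(s - 5) / -8
  L_2(s) = (s + 1)(s - 1) / 24
Then P(s) = 6·L_0(s) + 14·L_1(s) + 174·L_2(s).
Expanding and collecting terms gives P(s) = 6s^2 + 4s + 4.
Check: P(-1) = 6. ✓

P(s) = 6s^2 + 4s + 4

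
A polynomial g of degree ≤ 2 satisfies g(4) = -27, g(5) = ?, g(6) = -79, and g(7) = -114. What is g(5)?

On equispaced nodes a degree-2 polynomial has vanishing third forward difference, so
  - g(4) + 3·g(5) - 3·g(6) + g(7) = 0.
Substituting the known values and solving for g(5):
  3·g(5) = -150
  g(5) = -50.

-50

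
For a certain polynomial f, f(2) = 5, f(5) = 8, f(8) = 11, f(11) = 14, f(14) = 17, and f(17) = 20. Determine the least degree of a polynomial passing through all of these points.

1

Forward differences of the values at n = 2, 5, 8, 11, 14, 17:
  f  : 5  8  11  14  17  20
  Δ  : 3  3  3  3  3
  Δ^2: 0  0  0  0
  Δ^3: 0  0  0
  Δ^4: 0  0
  Δ^5: 0
The first differences are constant (3) and nonzero, while all higher differences vanish, so the minimal degree is 1.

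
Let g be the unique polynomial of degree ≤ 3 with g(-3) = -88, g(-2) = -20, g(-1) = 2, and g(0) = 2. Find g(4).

262

Write g(x) = ax^3 + bx^2 + cx + d. Substituting each data point gives a linear system:
  -27a + 9b - 3c + d = -88
  -8a + 4b - 2c + d = -20
  -a + b - c + d = 2
  d = 2
Solving the system yields a = 4, b = 1, c = -3, d = 2.
So g(x) = 4x^3 + x^2 - 3x + 2.
Then g(4) = 262.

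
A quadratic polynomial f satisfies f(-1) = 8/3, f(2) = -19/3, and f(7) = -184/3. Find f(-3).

-4/3

Write f(u) = au^2 + bu + c. Substituting each data point gives a linear system:
  a - b + c = 8/3
  4a + 2b + c = -19/3
  49a + 7b + c = -184/3
Solving the system yields a = -1, b = -2, c = 5/3.
So f(u) = -u² - 2u + 5/3.
Then f(-3) = -4/3.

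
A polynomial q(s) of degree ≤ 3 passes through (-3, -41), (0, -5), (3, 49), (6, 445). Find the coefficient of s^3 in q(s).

Write q(s) = as^3 + bs^2 + cs + d. Substituting each data point gives a linear system:
  -27a + 9b - 3c + d = -41
  d = -5
  27a + 9b + 3c + d = 49
  216a + 36b + 6c + d = 445
Solving the system yields a = 2, b = 1, c = -3, d = -5.
So q(s) = 2s³ + s² - 3s - 5.
The leading coefficient is 2.

2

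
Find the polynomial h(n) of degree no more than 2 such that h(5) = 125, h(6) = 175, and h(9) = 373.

Write h(n) = an^2 + bn + c. Substituting each data point gives a linear system:
  25a + 5b + c = 125
  36a + 6b + c = 175
  81a + 9b + c = 373
Solving the system yields a = 4, b = 6, c = -5.
So h(n) = 4n² + 6n - 5.
Check: h(6) = 175. ✓

h(n) = 4n^2 + 6n - 5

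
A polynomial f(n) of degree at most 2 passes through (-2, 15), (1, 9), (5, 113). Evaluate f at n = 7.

Using the Lagrange interpolation formula with nodes -2, 1, 5:
  L_0(n) = (n - 1)(n - 5) / 21
  L_1(n) = (n + 2)(n - 5) / -12
  L_2(n) = (n + 2)(n - 1) / 28
Then f(n) = 15·L_0(n) + 9·L_1(n) + 113·L_2(n).
Expanding and collecting terms gives f(n) = 4n^2 + 2n + 3.
Evaluating at n = 7: f(7) = 213.

213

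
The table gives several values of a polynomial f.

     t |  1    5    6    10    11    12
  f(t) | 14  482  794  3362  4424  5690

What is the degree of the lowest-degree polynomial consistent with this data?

3

Divided differences on the nodes 1, 5, 6, 10, 11, 12:
  order 0: 14  482  794  3362  4424  5690
  order 1: 117  312  642  1062  1266
  order 2: 39  66  84  102
  order 3: 3  3  3
  order 4: 0  0
  order 5: 0
The order-3 divided differences are all 3 (nonzero) and every higher order vanishes, so the data lies on a polynomial of degree exactly 3.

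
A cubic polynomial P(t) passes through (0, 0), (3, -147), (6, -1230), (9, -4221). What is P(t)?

Write P(t) = at^3 + bt^2 + ct + d. Substituting each data point gives a linear system:
  d = 0
  27a + 9b + 3c + d = -147
  216a + 36b + 6c + d = -1230
  729a + 81b + 9c + d = -4221
Solving the system yields a = -6, b = 2, c = -1, d = 0.
So P(t) = -6t³ + 2t² - t.
Check: P(9) = -4221. ✓

P(t) = -6t^3 + 2t^2 - t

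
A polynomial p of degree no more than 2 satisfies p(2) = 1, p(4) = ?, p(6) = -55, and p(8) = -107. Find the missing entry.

On equispaced nodes a degree-2 polynomial has vanishing third forward difference, so
  - p(2) + 3·p(4) - 3·p(6) + p(8) = 0.
Substituting the known values and solving for p(4):
  3·p(4) = -57
  p(4) = -19.

-19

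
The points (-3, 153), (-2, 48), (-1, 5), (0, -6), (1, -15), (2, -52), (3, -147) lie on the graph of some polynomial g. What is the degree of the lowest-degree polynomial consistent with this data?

3

Forward differences of the values at n = -3, -2, -1, 0, 1, 2, 3:
  g  : 153  48  5  -6  -15  -52  -147
  Δ  : -105  -43  -11  -9  -37  -95
  Δ^2: 62  32  2  -28  -58
  Δ^3: -30  -30  -30  -30
  Δ^4: 0  0  0
  Δ^5: 0  0
  Δ^6: 0
The third differences are constant (-30) and nonzero, while all higher differences vanish, so the minimal degree is 3.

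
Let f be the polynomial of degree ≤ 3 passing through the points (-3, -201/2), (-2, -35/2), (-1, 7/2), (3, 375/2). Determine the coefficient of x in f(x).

-6

Write f(x) = ax^3 + bx^2 + cx + d. Substituting each data point gives a linear system:
  -27a + 9b - 3c + d = -201/2
  -8a + 4b - 2c + d = -35/2
  -a + b - c + d = 7/2
  27a + 9b + 3c + d = 375/2
Solving the system yields a = 6, b = 5, c = -6, d = -3/2.
So f(x) = 6x³ + 5x² - 6x - 3/2.
The coefficient of x is -6.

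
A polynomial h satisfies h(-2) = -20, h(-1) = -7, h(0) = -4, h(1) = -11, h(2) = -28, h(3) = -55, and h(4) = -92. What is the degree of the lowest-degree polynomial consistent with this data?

Forward differences of the values at u = -2, -1, 0, 1, 2, 3, 4:
  h  : -20  -7  -4  -11  -28  -55  -92
  Δ  : 13  3  -7  -17  -27  -37
  Δ^2: -10  -10  -10  -10  -10
  Δ^3: 0  0  0  0
  Δ^4: 0  0  0
  Δ^5: 0  0
  Δ^6: 0
The second differences are constant (-10) and nonzero, while all higher differences vanish, so the minimal degree is 2.

2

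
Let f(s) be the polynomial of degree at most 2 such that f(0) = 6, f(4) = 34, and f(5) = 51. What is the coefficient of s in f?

-1

Write f(s) = as^2 + bs + c. Substituting each data point gives a linear system:
  c = 6
  16a + 4b + c = 34
  25a + 5b + c = 51
Solving the system yields a = 2, b = -1, c = 6.
So f(s) = 2s^2 - s + 6.
The coefficient of s is -1.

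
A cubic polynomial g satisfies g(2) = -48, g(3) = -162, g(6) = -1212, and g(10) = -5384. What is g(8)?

-2802

Write g(x) = ax^3 + bx^2 + cx + d. Substituting each data point gives a linear system:
  8a + 4b + 2c + d = -48
  27a + 9b + 3c + d = -162
  216a + 36b + 6c + d = -1212
  1000a + 100b + 10c + d = -5384
Solving the system yields a = -5, b = -4, c = 1, d = 6.
So g(x) = -5x^3 - 4x^2 + x + 6.
Then g(8) = -2802.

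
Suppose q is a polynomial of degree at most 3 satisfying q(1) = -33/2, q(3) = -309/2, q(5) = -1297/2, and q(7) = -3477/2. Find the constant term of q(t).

Write q(t) = at^3 + bt^2 + ct + d. Substituting each data point gives a linear system:
  a + b + c + d = -33/2
  27a + 9b + 3c + d = -309/2
  125a + 25b + 5c + d = -1297/2
  343a + 49b + 7c + d = -3477/2
Solving the system yields a = -5, b = 1/2, c = -6, d = -6.
So q(t) = -5t³ + (1/2)t² - 6t - 6.
The constant term is -6.

-6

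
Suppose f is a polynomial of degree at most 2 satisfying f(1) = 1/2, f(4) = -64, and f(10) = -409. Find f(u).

f(u) = -4u^2 - (3/2)u + 6

Write f(u) = au^2 + bu + c. Substituting each data point gives a linear system:
  a + b + c = 1/2
  16a + 4b + c = -64
  100a + 10b + c = -409
Solving the system yields a = -4, b = -3/2, c = 6.
So f(u) = -4u^2 - (3/2)u + 6.
Check: f(10) = -409. ✓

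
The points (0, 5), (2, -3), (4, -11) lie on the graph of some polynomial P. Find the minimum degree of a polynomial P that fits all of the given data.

1

Forward differences of the values at u = 0, 2, 4:
  P  : 5  -3  -11
  Δ  : -8  -8
  Δ^2: 0
The first differences are constant (-8) and nonzero, while all higher differences vanish, so the minimal degree is 1.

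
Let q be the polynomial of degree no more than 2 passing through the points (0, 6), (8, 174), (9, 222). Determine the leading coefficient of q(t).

3

Write q(t) = at^2 + bt + c. Substituting each data point gives a linear system:
  c = 6
  64a + 8b + c = 174
  81a + 9b + c = 222
Solving the system yields a = 3, b = -3, c = 6.
So q(t) = 3t^2 - 3t + 6.
The leading coefficient is 3.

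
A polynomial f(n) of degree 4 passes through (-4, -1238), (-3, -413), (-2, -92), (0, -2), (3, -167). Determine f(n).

Write f(n) = an^4 + bn^3 + cn^2 + dn + e. Substituting each data point gives a linear system:
  256a - 64b + 16c - 4d + e = -1238
  81a - 27b + 9c - 3d + e = -413
  16a - 8b + 4c - 2d + e = -92
  e = -2
  81a + 27b + 9c + 3d + e = -167
Solving the system yields a = -4, b = 4, c = 4, d = 5, e = -2.
So f(n) = -4n^4 + 4n^3 + 4n^2 + 5n - 2.
Check: f(3) = -167. ✓

f(n) = -4n^4 + 4n^3 + 4n^2 + 5n - 2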